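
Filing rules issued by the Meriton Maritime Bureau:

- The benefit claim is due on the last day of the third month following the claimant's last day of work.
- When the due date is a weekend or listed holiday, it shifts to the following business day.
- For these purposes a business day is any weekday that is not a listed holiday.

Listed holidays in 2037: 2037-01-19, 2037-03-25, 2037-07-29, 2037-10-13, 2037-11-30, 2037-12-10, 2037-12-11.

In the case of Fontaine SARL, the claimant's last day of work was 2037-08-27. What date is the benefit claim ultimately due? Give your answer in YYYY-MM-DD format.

3 months after 2037-08-27 falls in November 2037; the last day of that month is 2037-11-30.
2037-11-30 is a listed holiday; the next business day is 2037-12-01 (Tuesday).
Final deadline: 2037-12-01.

2037-12-01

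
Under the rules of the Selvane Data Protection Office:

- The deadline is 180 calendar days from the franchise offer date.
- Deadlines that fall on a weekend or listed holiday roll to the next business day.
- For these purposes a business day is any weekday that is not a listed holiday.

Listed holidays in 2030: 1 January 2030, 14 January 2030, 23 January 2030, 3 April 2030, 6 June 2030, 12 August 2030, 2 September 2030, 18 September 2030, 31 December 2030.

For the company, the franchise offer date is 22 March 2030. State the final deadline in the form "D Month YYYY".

19 September 2030

Trigger date 22 March 2030 + 180 calendar days = 18 September 2030.
18 September 2030 is a listed holiday; the next business day is 19 September 2030 (Thursday).
So the filing is due 19 September 2030.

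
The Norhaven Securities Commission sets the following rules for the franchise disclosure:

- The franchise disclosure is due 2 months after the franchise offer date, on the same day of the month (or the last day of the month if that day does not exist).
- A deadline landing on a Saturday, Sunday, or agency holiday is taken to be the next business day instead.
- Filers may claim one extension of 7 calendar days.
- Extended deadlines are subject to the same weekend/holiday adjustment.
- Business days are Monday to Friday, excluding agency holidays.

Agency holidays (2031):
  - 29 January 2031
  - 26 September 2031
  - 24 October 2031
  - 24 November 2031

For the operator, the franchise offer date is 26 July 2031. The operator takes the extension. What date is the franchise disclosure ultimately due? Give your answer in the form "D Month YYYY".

2 months from 26 July 2031 is 26 September 2031.
26 September 2031 is a listed holiday; the next business day is 29 September 2031 (Monday).
Add the 7 calendar-day extension to 29 September 2031: 6 October 2031.
6 October 2031 (Monday) is already a business day.
The final due date is 6 October 2031.

6 October 2031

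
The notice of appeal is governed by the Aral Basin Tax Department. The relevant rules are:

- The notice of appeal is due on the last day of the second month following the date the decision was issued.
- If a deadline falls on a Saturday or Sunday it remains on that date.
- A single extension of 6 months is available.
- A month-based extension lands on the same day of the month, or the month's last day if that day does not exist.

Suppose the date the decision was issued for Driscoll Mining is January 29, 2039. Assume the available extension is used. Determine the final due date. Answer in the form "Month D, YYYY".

2 months after January 29, 2039 is March 2039; that month ends on March 31, 2039.
March 31, 2039 falls on a Thursday. The rules make no weekend/holiday allowance, so it remains March 31, 2039.
Applying the 6 months extension: 6 months after March 31, 2039 is September 30, 2039 (day 31 does not exist in September, so the month's last day is used).
September 30, 2039 falls on a Friday. The rules make no weekend/holiday allowance, so it remains September 30, 2039.
So the filing is due September 30, 2039.

September 30, 2039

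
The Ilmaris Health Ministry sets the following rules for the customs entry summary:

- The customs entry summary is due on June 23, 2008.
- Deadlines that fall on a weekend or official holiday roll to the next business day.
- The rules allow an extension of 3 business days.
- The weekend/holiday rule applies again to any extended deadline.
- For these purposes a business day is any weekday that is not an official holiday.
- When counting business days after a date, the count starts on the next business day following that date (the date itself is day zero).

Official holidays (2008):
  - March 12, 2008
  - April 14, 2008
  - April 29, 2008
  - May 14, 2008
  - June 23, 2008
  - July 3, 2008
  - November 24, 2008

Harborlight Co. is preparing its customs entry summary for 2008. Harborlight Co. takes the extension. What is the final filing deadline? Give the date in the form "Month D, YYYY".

June 27, 2008

The stated deadline is June 23, 2008.
June 23, 2008 falls on a listed holiday. Rolling to the next business day gives June 24, 2008, a Tuesday.
Applying the 3-business-day extension: 3 business days after June 24, 2008 is June 27, 2008.
Since June 27, 2008 is a Friday and not a holiday, the date is unchanged.
The final due date is June 27, 2008.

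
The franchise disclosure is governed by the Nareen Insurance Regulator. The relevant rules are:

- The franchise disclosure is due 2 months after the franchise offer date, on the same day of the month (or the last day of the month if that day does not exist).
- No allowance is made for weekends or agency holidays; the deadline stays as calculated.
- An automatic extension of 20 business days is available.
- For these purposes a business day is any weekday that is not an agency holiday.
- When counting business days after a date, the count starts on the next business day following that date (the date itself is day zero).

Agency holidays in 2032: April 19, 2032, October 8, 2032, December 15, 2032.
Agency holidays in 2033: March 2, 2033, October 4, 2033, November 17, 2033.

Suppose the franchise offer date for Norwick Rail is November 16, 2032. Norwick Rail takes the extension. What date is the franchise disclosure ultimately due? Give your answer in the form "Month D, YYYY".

2 months from November 16, 2032 is January 16, 2033.
No adjustment is made for weekends or holidays, so January 16, 2033 stands.
Applying the 20-business-day extension: 20 business days after January 16, 2033 is February 11, 2033.
February 11, 2033 is a Friday; no weekend or holiday adjustment applies.
Deadline: February 11, 2033.

February 11, 2033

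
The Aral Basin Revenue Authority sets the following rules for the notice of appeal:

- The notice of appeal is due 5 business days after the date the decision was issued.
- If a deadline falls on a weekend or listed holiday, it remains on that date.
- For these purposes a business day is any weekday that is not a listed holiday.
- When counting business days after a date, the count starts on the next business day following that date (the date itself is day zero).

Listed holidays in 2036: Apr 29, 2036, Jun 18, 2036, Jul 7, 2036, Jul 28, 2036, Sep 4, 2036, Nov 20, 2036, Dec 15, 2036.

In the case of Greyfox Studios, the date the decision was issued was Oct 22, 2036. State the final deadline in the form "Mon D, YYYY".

Oct 29, 2036

5 business days after Oct 22, 2036, excluding weekends and holidays, is Oct 29, 2036.
Oct 29, 2036 falls on a Wednesday. The rules make no weekend/holiday allowance, so it remains Oct 29, 2036.
The final due date is Oct 29, 2036.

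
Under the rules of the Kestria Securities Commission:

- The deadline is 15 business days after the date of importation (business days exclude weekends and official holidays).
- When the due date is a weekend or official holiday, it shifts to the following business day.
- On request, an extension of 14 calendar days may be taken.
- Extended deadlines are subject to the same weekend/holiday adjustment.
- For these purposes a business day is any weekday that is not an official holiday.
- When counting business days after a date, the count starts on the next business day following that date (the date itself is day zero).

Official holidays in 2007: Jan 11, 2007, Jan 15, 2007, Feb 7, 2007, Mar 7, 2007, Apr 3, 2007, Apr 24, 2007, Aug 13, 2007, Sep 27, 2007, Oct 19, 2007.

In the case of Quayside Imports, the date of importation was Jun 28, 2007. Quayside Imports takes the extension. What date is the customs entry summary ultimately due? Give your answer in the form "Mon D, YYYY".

Aug 2, 2007

15 business days after Jun 28, 2007, excluding weekends and holidays, is Jul 19, 2007.
Jul 19, 2007 is a Thursday and not a listed holiday, so it stands.
The 14-calendar-day extension moves the deadline from Jul 19, 2007 to Aug 2, 2007.
Aug 2, 2007 (Thursday) is already a business day.
Deadline: Aug 2, 2007.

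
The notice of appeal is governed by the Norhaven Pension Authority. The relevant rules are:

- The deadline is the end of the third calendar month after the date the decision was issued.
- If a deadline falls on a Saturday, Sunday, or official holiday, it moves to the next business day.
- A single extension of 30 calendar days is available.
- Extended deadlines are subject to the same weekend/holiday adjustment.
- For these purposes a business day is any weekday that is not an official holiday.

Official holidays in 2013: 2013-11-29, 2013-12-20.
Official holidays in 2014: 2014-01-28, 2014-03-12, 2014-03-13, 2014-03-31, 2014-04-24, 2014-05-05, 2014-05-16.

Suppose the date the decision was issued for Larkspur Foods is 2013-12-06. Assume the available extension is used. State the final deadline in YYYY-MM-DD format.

3 months after 2013-12-06 is March 2014; that month ends on 2014-03-31.
Because 2014-03-31 is a listed holiday, the deadline becomes 2014-04-01 (Tuesday).
Applying the 30-calendar-day extension: 2014-04-01 + 30 days = 2014-05-01.
Since 2014-05-01 is a Thursday and not a holiday, the date is unchanged.
The final due date is 2014-05-01.

2014-05-01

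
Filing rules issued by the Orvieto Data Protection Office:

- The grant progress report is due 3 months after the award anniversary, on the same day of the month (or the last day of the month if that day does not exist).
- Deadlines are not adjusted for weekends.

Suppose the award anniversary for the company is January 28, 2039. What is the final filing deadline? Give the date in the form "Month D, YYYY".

3 months from January 28, 2039 is April 28, 2039.
No adjustment is made for weekends or holidays, so April 28, 2039 stands.
Final deadline: April 28, 2039.

April 28, 2039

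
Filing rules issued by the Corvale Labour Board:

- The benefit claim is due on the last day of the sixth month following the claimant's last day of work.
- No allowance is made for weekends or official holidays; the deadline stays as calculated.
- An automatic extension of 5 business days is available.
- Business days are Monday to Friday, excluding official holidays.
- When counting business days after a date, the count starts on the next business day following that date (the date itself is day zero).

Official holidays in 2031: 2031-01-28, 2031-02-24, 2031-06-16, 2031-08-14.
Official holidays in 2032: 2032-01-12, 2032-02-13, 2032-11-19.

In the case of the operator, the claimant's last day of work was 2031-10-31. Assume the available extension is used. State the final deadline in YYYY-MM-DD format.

2032-05-07

6 months after 2031-10-31 falls in April 2032; the last day of that month is 2032-04-30.
2032-04-30 falls on a Friday. The rules make no weekend/holiday allowance, so it remains 2032-04-30.
The 5-business-day extension runs from 2032-04-30 to 2032-05-07.
2032-05-07 is a Friday; no weekend or holiday adjustment applies.
So the filing is due 2032-05-07.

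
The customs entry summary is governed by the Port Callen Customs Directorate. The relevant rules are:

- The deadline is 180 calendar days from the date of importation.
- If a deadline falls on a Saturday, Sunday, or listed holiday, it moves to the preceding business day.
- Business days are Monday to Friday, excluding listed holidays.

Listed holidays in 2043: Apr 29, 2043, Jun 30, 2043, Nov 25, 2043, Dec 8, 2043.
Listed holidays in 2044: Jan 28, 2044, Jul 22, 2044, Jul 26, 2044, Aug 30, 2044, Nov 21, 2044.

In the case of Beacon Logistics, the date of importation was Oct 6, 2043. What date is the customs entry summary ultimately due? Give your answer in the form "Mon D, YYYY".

Apr 1, 2044

Adding 180 calendar days to Oct 6, 2043 gives Apr 3, 2044.
Because Apr 3, 2044 is a Sunday, the deadline becomes Apr 1, 2044 (Friday).
Final deadline: Apr 1, 2044.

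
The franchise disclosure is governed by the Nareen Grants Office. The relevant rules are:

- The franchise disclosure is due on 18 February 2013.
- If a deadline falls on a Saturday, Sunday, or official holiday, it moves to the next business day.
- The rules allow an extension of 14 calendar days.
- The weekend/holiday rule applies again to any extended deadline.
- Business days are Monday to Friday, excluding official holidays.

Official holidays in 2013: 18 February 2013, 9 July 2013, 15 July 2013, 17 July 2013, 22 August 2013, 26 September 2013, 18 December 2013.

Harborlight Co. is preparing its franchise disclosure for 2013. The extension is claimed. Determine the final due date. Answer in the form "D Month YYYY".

The stated deadline is 18 February 2013.
Because 18 February 2013 is a listed holiday, the deadline becomes 19 February 2013 (Tuesday).
Add the 14 calendar-day extension to 19 February 2013: 5 March 2013.
5 March 2013 falls on a Tuesday, which is a business day, so no adjustment is needed.
So the filing is due 5 March 2013.

5 March 2013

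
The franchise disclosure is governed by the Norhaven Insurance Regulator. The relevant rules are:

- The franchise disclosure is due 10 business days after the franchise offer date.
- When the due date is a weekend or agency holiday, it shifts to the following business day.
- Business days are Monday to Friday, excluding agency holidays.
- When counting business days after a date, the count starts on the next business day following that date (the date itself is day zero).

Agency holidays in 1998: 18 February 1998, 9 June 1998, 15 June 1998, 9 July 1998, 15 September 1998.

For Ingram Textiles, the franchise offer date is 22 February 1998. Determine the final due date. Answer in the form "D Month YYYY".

Starting the day after 22 February 1998 and counting 10 business days lands on 6 March 1998.
Since 6 March 1998 is a Friday and not a holiday, the date is unchanged.
The final due date is 6 March 1998.

6 March 1998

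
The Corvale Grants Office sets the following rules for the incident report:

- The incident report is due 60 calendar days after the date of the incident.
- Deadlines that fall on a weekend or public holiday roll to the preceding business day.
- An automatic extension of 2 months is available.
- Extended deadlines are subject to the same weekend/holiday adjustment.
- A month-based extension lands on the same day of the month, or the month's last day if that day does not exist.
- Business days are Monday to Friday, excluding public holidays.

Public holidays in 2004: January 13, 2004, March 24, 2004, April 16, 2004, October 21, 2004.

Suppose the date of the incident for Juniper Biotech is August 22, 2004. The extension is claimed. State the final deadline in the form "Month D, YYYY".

From August 22, 2004, 60 calendar days later is October 21, 2004.
October 21, 2004 falls on a listed holiday. Rolling to the preceding business day gives October 20, 2004, a Wednesday.
Add 2 months to October 20, 2004: December 20, 2004.
December 20, 2004 (Monday) is already a business day.
Deadline: December 20, 2004.

December 20, 2004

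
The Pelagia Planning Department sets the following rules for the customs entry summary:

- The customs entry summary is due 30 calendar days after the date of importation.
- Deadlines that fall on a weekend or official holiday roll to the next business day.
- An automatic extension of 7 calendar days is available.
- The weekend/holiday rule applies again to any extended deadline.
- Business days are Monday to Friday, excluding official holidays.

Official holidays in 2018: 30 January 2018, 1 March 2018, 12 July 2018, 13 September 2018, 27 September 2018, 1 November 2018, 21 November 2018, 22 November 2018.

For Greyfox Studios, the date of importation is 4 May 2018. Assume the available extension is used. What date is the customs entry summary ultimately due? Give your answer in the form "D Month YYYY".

Adding 30 calendar days to 4 May 2018 gives 3 June 2018.
Because 3 June 2018 is a Sunday, the deadline becomes 4 June 2018 (Monday).
Add the 7 calendar-day extension to 4 June 2018: 11 June 2018.
11 June 2018 (Monday) is already a business day.
Final deadline: 11 June 2018.

11 June 2018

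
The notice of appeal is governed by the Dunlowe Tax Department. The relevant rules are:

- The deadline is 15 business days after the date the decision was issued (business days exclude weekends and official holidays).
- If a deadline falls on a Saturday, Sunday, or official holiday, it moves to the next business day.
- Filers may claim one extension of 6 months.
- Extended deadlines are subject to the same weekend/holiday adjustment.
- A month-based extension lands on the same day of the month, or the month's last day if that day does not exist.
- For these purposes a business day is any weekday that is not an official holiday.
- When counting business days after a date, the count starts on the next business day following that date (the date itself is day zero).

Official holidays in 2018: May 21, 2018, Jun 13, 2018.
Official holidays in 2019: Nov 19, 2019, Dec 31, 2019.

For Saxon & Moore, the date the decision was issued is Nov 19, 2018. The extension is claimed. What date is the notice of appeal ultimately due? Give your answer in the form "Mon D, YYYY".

Counting 15 business days after Nov 19, 2018 (skipping weekends and listed holidays) reaches Dec 10, 2018.
Dec 10, 2018 is a Monday and not a listed holiday, so it stands.
Applying the 6 months extension: 6 months after Dec 10, 2018 is Jun 10, 2019.
Jun 10, 2019 falls on a Monday, which is a business day, so no adjustment is needed.
The final due date is Jun 10, 2019.

Jun 10, 2019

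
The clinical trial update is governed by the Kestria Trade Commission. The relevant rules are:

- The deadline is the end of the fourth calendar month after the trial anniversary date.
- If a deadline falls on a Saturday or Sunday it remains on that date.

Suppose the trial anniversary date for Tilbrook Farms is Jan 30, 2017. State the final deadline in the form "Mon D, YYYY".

4 months after Jan 30, 2017 is May 2017; that month ends on May 31, 2017.
May 31, 2017 is a Wednesday; no weekend or holiday adjustment applies.
So the filing is due May 31, 2017.

May 31, 2017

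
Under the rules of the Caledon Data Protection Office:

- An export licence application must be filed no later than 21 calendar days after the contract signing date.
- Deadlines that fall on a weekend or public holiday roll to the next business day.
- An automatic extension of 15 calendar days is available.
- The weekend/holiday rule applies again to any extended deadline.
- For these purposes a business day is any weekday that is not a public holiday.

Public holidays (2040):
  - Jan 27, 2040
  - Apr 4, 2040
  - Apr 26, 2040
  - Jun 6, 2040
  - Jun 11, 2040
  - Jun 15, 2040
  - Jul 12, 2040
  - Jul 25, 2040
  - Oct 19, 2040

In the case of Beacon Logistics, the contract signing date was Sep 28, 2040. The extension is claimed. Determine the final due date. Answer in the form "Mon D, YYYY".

Nov 6, 2040

Trigger date Sep 28, 2040 + 21 calendar days = Oct 19, 2040.
Oct 19, 2040 falls on a listed holiday. Rolling to the next business day gives Oct 22, 2040, a Monday.
The 15-calendar-day extension moves the deadline from Oct 22, 2040 to Nov 6, 2040.
Nov 6, 2040 is a Tuesday and not a listed holiday, so it stands.
The final due date is Nov 6, 2040.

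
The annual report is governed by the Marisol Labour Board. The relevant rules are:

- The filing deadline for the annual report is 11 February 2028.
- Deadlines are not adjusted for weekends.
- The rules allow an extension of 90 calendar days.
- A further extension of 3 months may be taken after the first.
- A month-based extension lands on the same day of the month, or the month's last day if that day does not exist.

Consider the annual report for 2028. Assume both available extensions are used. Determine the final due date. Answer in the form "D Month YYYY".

The stated deadline is 11 February 2028.
11 February 2028 falls on a Friday. The rules make no weekend/holiday allowance, so it remains 11 February 2028.
Add the 90 calendar-day extension to 11 February 2028: 11 May 2028.
11 May 2028 falls on a Thursday. The rules make no weekend/holiday allowance, so it remains 11 May 2028.
Applying the 3 months extension: 3 months after 11 May 2028 is 11 August 2028.
11 August 2028 falls on a Friday. The rules make no weekend/holiday allowance, so it remains 11 August 2028.
Deadline: 11 August 2028.

11 August 2028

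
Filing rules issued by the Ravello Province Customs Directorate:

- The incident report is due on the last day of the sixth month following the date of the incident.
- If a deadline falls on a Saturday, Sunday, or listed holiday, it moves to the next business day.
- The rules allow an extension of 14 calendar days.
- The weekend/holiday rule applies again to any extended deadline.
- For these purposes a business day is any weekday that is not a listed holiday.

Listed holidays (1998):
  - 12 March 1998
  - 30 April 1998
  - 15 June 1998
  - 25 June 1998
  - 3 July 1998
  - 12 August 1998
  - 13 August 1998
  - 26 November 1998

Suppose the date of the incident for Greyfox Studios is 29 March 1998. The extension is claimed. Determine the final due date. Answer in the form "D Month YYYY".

6 months after 29 March 1998 falls in September 1998; the last day of that month is 30 September 1998.
30 September 1998 falls on a Wednesday, which is a business day, so no adjustment is needed.
Add the 14 calendar-day extension to 30 September 1998: 14 October 1998.
14 October 1998 falls on a Wednesday, which is a business day, so no adjustment is needed.
Deadline: 14 October 1998.

14 October 1998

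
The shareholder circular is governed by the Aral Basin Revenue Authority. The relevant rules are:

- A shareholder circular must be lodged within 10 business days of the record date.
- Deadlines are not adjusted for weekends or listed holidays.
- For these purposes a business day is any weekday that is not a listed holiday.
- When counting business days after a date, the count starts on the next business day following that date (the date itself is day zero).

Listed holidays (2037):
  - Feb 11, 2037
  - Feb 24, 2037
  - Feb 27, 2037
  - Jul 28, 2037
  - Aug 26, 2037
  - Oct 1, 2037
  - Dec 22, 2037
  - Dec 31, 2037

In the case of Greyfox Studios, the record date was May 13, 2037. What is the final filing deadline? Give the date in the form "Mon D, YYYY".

Counting 10 business days after May 13, 2037 (skipping weekends and listed holidays) reaches May 27, 2037.
No adjustment is made for weekends or holidays, so May 27, 2037 stands.
Final deadline: May 27, 2037.

May 27, 2037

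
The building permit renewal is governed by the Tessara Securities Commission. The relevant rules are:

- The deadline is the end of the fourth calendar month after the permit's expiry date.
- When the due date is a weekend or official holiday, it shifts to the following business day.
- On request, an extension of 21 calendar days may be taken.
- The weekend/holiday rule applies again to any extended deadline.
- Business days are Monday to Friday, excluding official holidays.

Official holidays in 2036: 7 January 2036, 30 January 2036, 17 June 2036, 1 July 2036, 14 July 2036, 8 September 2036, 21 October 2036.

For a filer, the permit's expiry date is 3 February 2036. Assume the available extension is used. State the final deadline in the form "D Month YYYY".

21 July 2036

The fourth month after 3 February 2036 is June 2036, whose last day is 30 June 2036.
30 June 2036 falls on a Monday, which is a business day, so no adjustment is needed.
Add the 21 calendar-day extension to 30 June 2036: 21 July 2036.
21 July 2036 (Monday) is already a business day.
The final due date is 21 July 2036.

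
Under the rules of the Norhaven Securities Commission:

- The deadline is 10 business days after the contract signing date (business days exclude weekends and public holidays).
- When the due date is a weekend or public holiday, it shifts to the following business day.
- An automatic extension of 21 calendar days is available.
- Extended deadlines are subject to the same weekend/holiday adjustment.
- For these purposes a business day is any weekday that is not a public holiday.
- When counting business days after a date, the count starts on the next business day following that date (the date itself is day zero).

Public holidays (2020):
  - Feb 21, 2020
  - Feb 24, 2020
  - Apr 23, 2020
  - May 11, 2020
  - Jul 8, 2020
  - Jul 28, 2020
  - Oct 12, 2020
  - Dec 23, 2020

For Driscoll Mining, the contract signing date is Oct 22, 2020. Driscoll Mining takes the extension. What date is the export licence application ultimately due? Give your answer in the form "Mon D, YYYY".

Nov 26, 2020

10 business days after Oct 22, 2020, excluding weekends and holidays, is Nov 5, 2020.
Nov 5, 2020 is a Thursday and not a listed holiday, so it stands.
Applying the 21-calendar-day extension: Nov 5, 2020 + 21 days = Nov 26, 2020.
Nov 26, 2020 (Thursday) is already a business day.
Final deadline: Nov 26, 2020.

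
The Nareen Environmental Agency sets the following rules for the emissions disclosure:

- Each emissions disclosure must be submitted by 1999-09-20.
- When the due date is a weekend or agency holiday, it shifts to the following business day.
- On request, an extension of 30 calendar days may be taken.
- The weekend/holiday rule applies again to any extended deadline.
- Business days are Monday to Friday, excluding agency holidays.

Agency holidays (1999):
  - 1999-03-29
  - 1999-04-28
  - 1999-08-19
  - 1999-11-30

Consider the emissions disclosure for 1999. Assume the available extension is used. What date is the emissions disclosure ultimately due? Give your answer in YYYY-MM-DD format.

The stated deadline is 1999-09-20.
1999-09-20 falls on a Monday, which is a business day, so no adjustment is needed.
Applying the 30-calendar-day extension: 1999-09-20 + 30 days = 1999-10-20.
Since 1999-10-20 is a Wednesday and not a holiday, the date is unchanged.
Deadline: 1999-10-20.

1999-10-20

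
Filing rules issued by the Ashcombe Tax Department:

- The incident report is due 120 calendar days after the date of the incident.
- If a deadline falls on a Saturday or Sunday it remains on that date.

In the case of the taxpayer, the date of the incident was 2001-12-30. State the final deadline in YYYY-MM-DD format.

2002-04-29

120 calendar days after 2001-12-30 is 2002-04-29.
2002-04-29 is a Monday; no weekend or holiday adjustment applies.
Final deadline: 2002-04-29.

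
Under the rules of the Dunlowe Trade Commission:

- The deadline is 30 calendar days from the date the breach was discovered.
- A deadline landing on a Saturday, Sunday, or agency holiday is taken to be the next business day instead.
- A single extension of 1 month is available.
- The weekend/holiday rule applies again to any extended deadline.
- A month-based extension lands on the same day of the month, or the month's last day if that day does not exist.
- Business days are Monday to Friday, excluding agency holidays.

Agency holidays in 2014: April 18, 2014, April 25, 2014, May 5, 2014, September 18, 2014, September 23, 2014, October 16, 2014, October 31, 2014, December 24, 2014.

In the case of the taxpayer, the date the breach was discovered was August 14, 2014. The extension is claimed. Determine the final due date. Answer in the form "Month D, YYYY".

October 15, 2014

Trigger date August 14, 2014 + 30 calendar days = September 13, 2014.
September 13, 2014 is a Saturday, so it moves to the next business day, September 15, 2014 (Monday).
Add 1 month to September 15, 2014: October 15, 2014.
October 15, 2014 is a Wednesday and not a listed holiday, so it stands.
The final due date is October 15, 2014.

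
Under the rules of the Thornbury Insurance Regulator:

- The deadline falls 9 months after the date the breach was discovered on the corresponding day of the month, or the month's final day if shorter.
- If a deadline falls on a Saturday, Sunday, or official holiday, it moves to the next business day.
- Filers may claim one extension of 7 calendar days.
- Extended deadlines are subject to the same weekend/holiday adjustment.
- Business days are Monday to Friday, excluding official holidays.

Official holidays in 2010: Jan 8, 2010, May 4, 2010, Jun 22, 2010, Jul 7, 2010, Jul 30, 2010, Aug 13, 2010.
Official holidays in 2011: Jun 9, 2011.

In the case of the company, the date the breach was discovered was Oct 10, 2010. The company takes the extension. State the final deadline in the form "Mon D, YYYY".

Moving 9 months forward from Oct 10, 2010 on the corresponding day gives Jul 10, 2011.
Because Jul 10, 2011 is a Sunday, the deadline becomes Jul 11, 2011 (Monday).
Add the 7 calendar-day extension to Jul 11, 2011: Jul 18, 2011.
Jul 18, 2011 (Monday) is already a business day.
The final due date is Jul 18, 2011.

Jul 18, 2011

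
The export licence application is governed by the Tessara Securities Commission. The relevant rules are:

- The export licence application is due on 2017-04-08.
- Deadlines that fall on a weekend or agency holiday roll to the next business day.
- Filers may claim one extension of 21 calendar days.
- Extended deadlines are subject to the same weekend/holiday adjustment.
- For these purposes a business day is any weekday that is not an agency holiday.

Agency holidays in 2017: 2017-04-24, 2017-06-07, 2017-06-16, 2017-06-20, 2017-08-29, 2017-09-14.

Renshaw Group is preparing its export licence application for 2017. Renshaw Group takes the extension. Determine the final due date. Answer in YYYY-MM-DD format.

The statutory due date is 2017-04-08.
2017-04-08 falls on a Saturday. Rolling to the next business day gives 2017-04-10, a Monday.
Applying the 21-calendar-day extension: 2017-04-10 + 21 days = 2017-05-01.
2017-05-01 is a Monday and not a listed holiday, so it stands.
So the filing is due 2017-05-01.

2017-05-01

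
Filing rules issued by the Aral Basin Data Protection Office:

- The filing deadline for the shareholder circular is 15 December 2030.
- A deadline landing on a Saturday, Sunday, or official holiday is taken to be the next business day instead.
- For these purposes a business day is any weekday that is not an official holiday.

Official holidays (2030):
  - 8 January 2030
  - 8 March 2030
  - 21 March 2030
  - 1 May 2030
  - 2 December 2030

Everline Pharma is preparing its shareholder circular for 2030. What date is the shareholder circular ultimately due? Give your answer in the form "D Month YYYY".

16 December 2030

The statutory due date is 15 December 2030.
15 December 2030 is a Sunday, so it moves to the next business day, 16 December 2030 (Monday).
The final due date is 16 December 2030.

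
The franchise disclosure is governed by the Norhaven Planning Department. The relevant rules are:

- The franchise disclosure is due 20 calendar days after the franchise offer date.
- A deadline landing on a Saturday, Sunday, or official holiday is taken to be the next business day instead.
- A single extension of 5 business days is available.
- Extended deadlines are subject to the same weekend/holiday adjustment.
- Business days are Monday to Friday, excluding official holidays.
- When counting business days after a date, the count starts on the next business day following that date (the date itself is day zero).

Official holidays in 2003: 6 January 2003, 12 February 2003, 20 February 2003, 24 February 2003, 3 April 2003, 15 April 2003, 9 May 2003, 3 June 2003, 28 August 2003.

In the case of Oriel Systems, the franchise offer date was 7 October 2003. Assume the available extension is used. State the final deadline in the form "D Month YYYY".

3 November 2003

From 7 October 2003, 20 calendar days later is 27 October 2003.
Since 27 October 2003 is a Monday and not a holiday, the date is unchanged.
The 5-business-day extension runs from 27 October 2003 to 3 November 2003.
3 November 2003 falls on a Monday, which is a business day, so no adjustment is needed.
The final due date is 3 November 2003.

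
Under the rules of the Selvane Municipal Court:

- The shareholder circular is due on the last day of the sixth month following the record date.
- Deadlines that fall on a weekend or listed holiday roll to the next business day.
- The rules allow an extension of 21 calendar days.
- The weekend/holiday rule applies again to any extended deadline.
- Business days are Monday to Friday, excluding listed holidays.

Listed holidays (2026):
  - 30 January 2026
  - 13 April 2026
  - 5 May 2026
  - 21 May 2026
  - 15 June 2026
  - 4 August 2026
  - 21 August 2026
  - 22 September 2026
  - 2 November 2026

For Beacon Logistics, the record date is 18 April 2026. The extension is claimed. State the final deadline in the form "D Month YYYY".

6 months after 18 April 2026 is October 2026; that month ends on 31 October 2026.
Because 31 October 2026 is a Saturday, the deadline becomes 3 November 2026 (Tuesday).
The 21-calendar-day extension moves the deadline from 3 November 2026 to 24 November 2026.
24 November 2026 falls on a Tuesday, which is a business day, so no adjustment is needed.
Deadline: 24 November 2026.

24 November 2026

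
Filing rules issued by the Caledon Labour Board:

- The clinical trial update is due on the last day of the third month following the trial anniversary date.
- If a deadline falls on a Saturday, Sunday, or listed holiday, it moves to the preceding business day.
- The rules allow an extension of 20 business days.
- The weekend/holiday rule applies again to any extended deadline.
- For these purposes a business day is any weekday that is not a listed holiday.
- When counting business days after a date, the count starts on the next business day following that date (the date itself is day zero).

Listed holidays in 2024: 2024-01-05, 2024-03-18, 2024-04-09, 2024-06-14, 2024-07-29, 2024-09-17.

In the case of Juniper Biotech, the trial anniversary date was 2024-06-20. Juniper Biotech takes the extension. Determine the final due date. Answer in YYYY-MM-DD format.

The third month after 2024-06-20 is September 2024, whose last day is 2024-09-30.
2024-09-30 (Monday) is already a business day.
The 20-business-day extension runs from 2024-09-30 to 2024-10-28.
2024-10-28 is a Monday and not a listed holiday, so it stands.
Deadline: 2024-10-28.

2024-10-28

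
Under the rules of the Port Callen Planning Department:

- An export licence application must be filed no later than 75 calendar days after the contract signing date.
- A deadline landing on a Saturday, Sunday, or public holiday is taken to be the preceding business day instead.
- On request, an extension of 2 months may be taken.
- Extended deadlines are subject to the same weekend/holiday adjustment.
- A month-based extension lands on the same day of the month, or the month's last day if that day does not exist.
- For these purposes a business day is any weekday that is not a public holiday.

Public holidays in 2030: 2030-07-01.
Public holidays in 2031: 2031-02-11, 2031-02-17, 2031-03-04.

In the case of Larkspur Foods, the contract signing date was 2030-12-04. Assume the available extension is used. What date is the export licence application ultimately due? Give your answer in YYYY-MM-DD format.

Trigger date 2030-12-04 + 75 calendar days = 2031-02-17.
Because 2031-02-17 is a listed holiday, the deadline becomes 2031-02-14 (Friday).
Add 2 months to 2031-02-14: 2031-04-14.
2031-04-14 falls on a Monday, which is a business day, so no adjustment is needed.
So the filing is due 2031-04-14.

2031-04-14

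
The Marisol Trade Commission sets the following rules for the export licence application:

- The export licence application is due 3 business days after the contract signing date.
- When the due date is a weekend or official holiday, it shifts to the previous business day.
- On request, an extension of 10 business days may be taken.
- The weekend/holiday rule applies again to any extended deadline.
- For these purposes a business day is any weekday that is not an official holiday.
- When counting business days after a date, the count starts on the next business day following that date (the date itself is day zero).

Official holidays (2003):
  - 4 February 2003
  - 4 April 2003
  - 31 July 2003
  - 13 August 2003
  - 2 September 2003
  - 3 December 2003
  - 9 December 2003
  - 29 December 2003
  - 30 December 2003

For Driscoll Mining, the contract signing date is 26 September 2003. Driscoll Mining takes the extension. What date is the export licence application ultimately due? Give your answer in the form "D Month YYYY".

3 business days after 26 September 2003, excluding weekends and holidays, is 1 October 2003.
1 October 2003 falls on a Wednesday, which is a business day, so no adjustment is needed.
Applying the 10-business-day extension: 10 business days after 1 October 2003 is 15 October 2003.
15 October 2003 (Wednesday) is already a business day.
The final due date is 15 October 2003.

15 October 2003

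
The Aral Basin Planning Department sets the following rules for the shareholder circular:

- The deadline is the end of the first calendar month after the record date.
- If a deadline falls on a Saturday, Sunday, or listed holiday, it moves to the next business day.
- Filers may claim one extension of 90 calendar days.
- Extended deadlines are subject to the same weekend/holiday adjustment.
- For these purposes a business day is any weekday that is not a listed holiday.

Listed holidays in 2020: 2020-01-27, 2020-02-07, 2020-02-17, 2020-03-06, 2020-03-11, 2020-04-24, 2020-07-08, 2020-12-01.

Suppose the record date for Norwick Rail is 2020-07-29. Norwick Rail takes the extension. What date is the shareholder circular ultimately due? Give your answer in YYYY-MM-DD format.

1 month after 2020-07-29 falls in August 2020; the last day of that month is 2020-08-31.
2020-08-31 falls on a Monday, which is a business day, so no adjustment is needed.
The 90-calendar-day extension moves the deadline from 2020-08-31 to 2020-11-29.
2020-11-29 is a Sunday, so it moves to the next business day, 2020-11-30 (Monday).
So the filing is due 2020-11-30.

2020-11-30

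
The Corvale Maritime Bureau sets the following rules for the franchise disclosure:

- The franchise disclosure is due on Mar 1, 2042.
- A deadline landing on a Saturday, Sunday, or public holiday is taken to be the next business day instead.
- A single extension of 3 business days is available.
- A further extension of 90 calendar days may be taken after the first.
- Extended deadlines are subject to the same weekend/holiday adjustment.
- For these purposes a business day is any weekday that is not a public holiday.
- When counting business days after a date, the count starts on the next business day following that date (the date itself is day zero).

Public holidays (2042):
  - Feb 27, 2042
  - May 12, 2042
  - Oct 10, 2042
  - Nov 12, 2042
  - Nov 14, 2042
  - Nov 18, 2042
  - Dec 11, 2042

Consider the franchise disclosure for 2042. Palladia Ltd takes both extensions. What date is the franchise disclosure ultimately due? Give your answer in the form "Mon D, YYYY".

Jun 4, 2042

The statutory due date is Mar 1, 2042.
Mar 1, 2042 is a Saturday, so it moves to the next business day, Mar 3, 2042 (Monday).
The 3-business-day extension runs from Mar 3, 2042 to Mar 6, 2042.
Mar 6, 2042 (Thursday) is already a business day.
Applying the 90-calendar-day extension: Mar 6, 2042 + 90 days = Jun 4, 2042.
Jun 4, 2042 is a Wednesday and not a listed holiday, so it stands.
Deadline: Jun 4, 2042.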